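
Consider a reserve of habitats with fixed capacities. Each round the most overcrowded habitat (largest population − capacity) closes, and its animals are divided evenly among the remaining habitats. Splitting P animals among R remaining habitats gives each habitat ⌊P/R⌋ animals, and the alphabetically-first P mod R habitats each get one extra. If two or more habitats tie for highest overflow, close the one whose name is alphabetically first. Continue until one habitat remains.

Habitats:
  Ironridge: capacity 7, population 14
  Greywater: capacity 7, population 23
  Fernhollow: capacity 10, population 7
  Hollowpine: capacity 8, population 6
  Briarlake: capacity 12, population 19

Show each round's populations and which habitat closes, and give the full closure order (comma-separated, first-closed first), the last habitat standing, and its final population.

Round 1: Briarlake=19 Fernhollow=7 Greywater=23 Hollowpine=6 Ironridge=14 → close Greywater (overflow 16)
  23÷4 = 5 each, +1 to first 3
Round 2: Briarlake=25 Fernhollow=13 Hollowpine=12 Ironridge=19 → close Briarlake (overflow 13)
  25÷3 = 8 each, +1 to first 1
Round 3: Fernhollow=22 Hollowpine=20 Ironridge=27 → close Ironridge (overflow 20)
  27÷2 = 13 each, +1 to first 1
Round 4: Fernhollow=36 Hollowpine=33 → close Fernhollow (overflow 26)
  36÷1 = 36 each, +1 to first 0

Closure order: Greywater, Briarlake, Ironridge, Fernhollow
Last habitat: Hollowpine with 69 animals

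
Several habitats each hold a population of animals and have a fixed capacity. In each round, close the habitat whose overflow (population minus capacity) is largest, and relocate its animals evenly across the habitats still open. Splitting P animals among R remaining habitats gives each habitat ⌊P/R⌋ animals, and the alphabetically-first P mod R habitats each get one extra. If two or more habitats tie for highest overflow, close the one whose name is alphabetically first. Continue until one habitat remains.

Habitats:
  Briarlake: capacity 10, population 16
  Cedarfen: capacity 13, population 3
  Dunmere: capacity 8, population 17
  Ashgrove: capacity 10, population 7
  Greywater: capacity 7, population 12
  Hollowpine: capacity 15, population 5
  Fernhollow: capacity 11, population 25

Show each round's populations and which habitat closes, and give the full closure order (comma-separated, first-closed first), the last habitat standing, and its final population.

Closure order: Fernhollow, Dunmere, Briarlake, Greywater, Ashgrove, Cedarfen
Last habitat: Hollowpine with 85 animals

Round 1: Ashgrove=7 Briarlake=16 Cedarfen=3 Dunmere=17 Fernhollow=25 Greywater=12 Hollowpine=5 → close Fernhollow (overflow 14)
  25÷6 = 4 each, +1 to first 1
Round 2: Ashgrove=12 Briarlake=20 Cedarfen=7 Dunmere=21 Greywater=16 Hollowpine=9 → close Dunmere (overflow 13)
  21÷5 = 4 each, +1 to first 1
Round 3: Ashgrove=17 Briarlake=24 Cedarfen=11 Greywater=20 Hollowpine=13 → close Briarlake (overflow 14)
  24÷4 = 6 each, +1 to first 0
Round 4: Ashgrove=23 Cedarfen=17 Greywater=26 Hollowpine=19 → close Greywater (overflow 19)
  26÷3 = 8 each, +1 to first 2
Round 5: Ashgrove=32 Cedarfen=26 Hollowpine=27 → close Ashgrove (overflow 22)
  32÷2 = 16 each, +1 to first 0
Round 6: Cedarfen=42 Hollowpine=43 → close Cedarfen (overflow 29)
  42÷1 = 42 each, +1 to first 0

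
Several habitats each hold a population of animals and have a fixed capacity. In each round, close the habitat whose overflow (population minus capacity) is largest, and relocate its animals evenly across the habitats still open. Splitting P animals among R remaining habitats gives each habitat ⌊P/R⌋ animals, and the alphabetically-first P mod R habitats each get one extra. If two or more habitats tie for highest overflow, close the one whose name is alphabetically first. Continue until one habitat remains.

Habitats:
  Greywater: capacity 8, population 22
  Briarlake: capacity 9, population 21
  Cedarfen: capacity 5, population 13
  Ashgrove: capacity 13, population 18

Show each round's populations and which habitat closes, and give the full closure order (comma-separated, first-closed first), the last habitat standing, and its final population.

Closure order: Greywater, Briarlake, Cedarfen
Last habitat: Ashgrove with 74 animals

Round 1: Ashgrove=18 Briarlake=21 Cedarfen=13 Greywater=22 → close Greywater (overflow 14)
  22÷3 = 7 each, +1 to first 1
Round 2: Ashgrove=26 Briarlake=28 Cedarfen=20 → close Briarlake (overflow 19)
  28÷2 = 14 each, +1 to first 0
Round 3: Ashgrove=40 Cedarfen=34 → close Cedarfen (overflow 29)
  34÷1 = 34 each, +1 to first 0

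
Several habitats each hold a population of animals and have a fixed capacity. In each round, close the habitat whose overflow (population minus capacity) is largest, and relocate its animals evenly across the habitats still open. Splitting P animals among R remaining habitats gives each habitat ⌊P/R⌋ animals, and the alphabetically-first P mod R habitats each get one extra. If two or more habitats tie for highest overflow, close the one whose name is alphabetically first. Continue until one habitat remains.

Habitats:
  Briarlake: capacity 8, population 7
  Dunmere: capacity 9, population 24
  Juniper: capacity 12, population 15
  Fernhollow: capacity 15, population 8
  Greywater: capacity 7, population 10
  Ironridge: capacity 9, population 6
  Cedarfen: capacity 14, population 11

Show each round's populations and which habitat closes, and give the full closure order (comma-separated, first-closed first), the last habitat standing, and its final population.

Round 1: Briarlake=7 Cedarfen=11 Dunmere=24 Fernhollow=8 Greywater=10 Ironridge=6 Juniper=15 → close Dunmere (overflow 15)
  24÷6 = 4 each, +1 to first 0
Round 2: Briarlake=11 Cedarfen=15 Fernhollow=12 Greywater=14 Ironridge=10 Juniper=19 → close Greywater (overflow 7)
  14÷5 = 2 each, +1 to first 4
Round 3: Briarlake=14 Cedarfen=18 Fernhollow=15 Ironridge=13 Juniper=21 → close Juniper (overflow 9)
  21÷4 = 5 each, +1 to first 1
Round 4: Briarlake=20 Cedarfen=23 Fernhollow=20 Ironridge=18 → close Briarlake (overflow 12)
  20÷3 = 6 each, +1 to first 2
Round 5: Cedarfen=30 Fernhollow=27 Ironridge=24 → close Cedarfen (overflow 16)
  30÷2 = 15 each, +1 to first 0
Round 6: Fernhollow=42 Ironridge=39 → close Ironridge (overflow 30)
  39÷1 = 39 each, +1 to first 0

Closure order: Dunmere, Greywater, Juniper, Briarlake, Cedarfen, Ironridge
Last habitat: Fernhollow with 81 animals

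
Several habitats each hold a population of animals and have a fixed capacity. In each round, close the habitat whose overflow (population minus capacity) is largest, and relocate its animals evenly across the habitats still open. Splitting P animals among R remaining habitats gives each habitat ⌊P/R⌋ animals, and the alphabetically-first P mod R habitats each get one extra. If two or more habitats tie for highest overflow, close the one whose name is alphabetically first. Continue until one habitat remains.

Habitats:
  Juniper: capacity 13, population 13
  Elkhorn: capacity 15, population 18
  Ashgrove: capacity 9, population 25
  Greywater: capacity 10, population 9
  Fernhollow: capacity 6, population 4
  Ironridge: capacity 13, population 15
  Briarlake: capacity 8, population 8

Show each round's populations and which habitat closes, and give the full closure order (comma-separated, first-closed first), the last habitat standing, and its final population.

Closure order: Ashgrove, Elkhorn, Briarlake, Ironridge, Fernhollow, Greywater
Last habitat: Juniper with 92 animals

Round 1: Ashgrove=25 Briarlake=8 Elkhorn=18 Fernhollow=4 Greywater=9 Ironridge=15 Juniper=13 → close Ashgrove (overflow 16)
  25÷6 = 4 each, +1 to first 1
Round 2: Briarlake=13 Elkhorn=22 Fernhollow=8 Greywater=13 Ironridge=19 Juniper=17 → close Elkhorn (overflow 7)
  22÷5 = 4 each, +1 to first 2
Round 3: Briarlake=18 Fernhollow=13 Greywater=17 Ironridge=23 Juniper=21 → close Briarlake (overflow 10)
  18÷4 = 4 each, +1 to first 2
Round 4: Fernhollow=18 Greywater=22 Ironridge=27 Juniper=25 → close Ironridge (overflow 14)
  27÷3 = 9 each, +1 to first 0
Round 5: Fernhollow=27 Greywater=31 Juniper=34 → close Fernhollow (overflow 21)
  27÷2 = 13 each, +1 to first 1
Round 6: Greywater=45 Juniper=47 → close Greywater (overflow 35)
  45÷1 = 45 each, +1 to first 0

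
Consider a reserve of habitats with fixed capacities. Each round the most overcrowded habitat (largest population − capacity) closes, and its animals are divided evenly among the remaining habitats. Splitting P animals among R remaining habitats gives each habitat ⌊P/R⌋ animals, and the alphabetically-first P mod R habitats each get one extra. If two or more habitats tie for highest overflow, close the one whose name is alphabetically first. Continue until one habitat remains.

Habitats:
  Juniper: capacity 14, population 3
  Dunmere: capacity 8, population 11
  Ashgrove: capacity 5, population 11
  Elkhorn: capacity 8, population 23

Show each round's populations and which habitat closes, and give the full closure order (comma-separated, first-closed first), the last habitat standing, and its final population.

Closure order: Elkhorn, Ashgrove, Dunmere
Last habitat: Juniper with 48 animals

Round 1: Ashgrove=11 Dunmere=11 Elkhorn=23 Juniper=3 → close Elkhorn (overflow 15)
  23÷3 = 7 each, +1 to first 2
Round 2: Ashgrove=19 Dunmere=19 Juniper=10 → close Ashgrove (overflow 14)
  19÷2 = 9 each, +1 to first 1
Round 3: Dunmere=29 Juniper=19 → close Dunmere (overflow 21)
  29÷1 = 29 each, +1 to first 0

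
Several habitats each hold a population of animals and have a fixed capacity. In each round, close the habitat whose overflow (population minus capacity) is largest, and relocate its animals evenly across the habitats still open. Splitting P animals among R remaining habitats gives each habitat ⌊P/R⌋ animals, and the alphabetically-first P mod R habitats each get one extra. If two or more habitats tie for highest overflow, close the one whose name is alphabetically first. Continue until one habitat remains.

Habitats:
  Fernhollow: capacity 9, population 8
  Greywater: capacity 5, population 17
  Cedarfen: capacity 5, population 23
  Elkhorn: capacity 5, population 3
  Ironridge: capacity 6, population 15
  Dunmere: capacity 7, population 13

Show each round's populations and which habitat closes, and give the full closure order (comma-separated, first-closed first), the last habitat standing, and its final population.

Round 1: Cedarfen=23 Dunmere=13 Elkhorn=3 Fernhollow=8 Greywater=17 Ironridge=15 → close Cedarfen (overflow 18)
  23÷5 = 4 each, +1 to first 3
Round 2: Dunmere=18 Elkhorn=8 Fernhollow=13 Greywater=21 Ironridge=19 → close Greywater (overflow 16)
  21÷4 = 5 each, +1 to first 1
Round 3: Dunmere=24 Elkhorn=13 Fernhollow=18 Ironridge=24 → close Ironridge (overflow 18)
  24÷3 = 8 each, +1 to first 0
Round 4: Dunmere=32 Elkhorn=21 Fernhollow=26 → close Dunmere (overflow 25)
  32÷2 = 16 each, +1 to first 0
Round 5: Elkhorn=37 Fernhollow=42 → close Fernhollow (overflow 33)
  42÷1 = 42 each, +1 to first 0

Closure order: Cedarfen, Greywater, Ironridge, Dunmere, Fernhollow
Last habitat: Elkhorn with 79 animals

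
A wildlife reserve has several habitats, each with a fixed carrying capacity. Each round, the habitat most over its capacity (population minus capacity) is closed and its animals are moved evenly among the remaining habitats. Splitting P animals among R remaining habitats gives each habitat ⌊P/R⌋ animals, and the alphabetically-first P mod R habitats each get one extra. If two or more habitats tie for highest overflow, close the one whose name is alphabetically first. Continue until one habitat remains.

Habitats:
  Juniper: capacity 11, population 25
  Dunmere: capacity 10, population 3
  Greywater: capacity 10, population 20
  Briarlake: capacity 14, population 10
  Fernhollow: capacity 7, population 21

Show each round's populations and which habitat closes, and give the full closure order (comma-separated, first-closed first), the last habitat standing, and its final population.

Round 1: Briarlake=10 Dunmere=3 Fernhollow=21 Greywater=20 Juniper=25 → close Fernhollow (overflow 14)
  21÷4 = 5 each, +1 to first 1
Round 2: Briarlake=16 Dunmere=8 Greywater=25 Juniper=30 → close Juniper (overflow 19)
  30÷3 = 10 each, +1 to first 0
Round 3: Briarlake=26 Dunmere=18 Greywater=35 → close Greywater (overflow 25)
  35÷2 = 17 each, +1 to first 1
Round 4: Briarlake=44 Dunmere=35 → close Briarlake (overflow 30)
  44÷1 = 44 each, +1 to first 0

Closure order: Fernhollow, Juniper, Greywater, Briarlake
Last habitat: Dunmere with 79 animals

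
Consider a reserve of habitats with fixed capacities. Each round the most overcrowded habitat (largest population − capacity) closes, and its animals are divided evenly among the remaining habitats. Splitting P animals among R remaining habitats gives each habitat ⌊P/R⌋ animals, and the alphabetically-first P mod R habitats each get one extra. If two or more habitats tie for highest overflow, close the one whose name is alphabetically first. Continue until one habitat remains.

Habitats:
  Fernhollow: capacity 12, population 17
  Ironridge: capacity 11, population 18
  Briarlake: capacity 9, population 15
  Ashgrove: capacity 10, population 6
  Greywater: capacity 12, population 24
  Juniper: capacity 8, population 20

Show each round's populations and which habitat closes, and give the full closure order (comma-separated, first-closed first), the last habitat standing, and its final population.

Round 1: Ashgrove=6 Briarlake=15 Fernhollow=17 Greywater=24 Ironridge=18 Juniper=20 → close Greywater (overflow 12)
  24÷5 = 4 each, +1 to first 4
Round 2: Ashgrove=11 Briarlake=20 Fernhollow=22 Ironridge=23 Juniper=24 → close Juniper (overflow 16)
  24÷4 = 6 each, +1 to first 0
Round 3: Ashgrove=17 Briarlake=26 Fernhollow=28 Ironridge=29 → close Ironridge (overflow 18)
  29÷3 = 9 each, +1 to first 2
Round 4: Ashgrove=27 Briarlake=36 Fernhollow=37 → close Briarlake (overflow 27)
  36÷2 = 18 each, +1 to first 0
Round 5: Ashgrove=45 Fernhollow=55 → close Fernhollow (overflow 43)
  55÷1 = 55 each, +1 to first 0

Closure order: Greywater, Juniper, Ironridge, Briarlake, Fernhollow
Last habitat: Ashgrove with 100 animals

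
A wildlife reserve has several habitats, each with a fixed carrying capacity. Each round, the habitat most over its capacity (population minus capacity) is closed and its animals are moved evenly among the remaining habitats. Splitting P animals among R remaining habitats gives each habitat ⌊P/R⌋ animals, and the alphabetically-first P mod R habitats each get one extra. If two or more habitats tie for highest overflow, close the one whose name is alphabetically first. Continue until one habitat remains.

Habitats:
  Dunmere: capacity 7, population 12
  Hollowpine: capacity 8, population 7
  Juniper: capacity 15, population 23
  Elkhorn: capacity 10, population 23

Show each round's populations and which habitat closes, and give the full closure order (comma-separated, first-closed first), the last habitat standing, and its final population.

Closure order: Elkhorn, Juniper, Dunmere
Last habitat: Hollowpine with 65 animals

Round 1: Dunmere=12 Elkhorn=23 Hollowpine=7 Juniper=23 → close Elkhorn (overflow 13)
  23÷3 = 7 each, +1 to first 2
Round 2: Dunmere=20 Hollowpine=15 Juniper=30 → close Juniper (overflow 15)
  30÷2 = 15 each, +1 to first 0
Round 3: Dunmere=35 Hollowpine=30 → close Dunmere (overflow 28)
  35÷1 = 35 each, +1 to first 0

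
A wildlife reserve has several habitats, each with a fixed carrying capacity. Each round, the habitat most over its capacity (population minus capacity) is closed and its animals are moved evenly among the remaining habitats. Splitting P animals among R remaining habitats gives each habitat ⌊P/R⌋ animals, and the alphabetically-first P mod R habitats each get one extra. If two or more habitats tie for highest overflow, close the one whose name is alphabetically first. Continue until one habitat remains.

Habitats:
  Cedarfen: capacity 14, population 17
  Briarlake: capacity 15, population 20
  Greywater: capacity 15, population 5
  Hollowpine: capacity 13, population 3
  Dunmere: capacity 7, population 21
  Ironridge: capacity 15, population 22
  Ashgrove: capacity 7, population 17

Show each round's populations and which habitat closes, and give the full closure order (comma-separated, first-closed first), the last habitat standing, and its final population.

Closure order: Dunmere, Ashgrove, Briarlake, Ironridge, Cedarfen, Greywater
Last habitat: Hollowpine with 105 animals

Round 1: Ashgrove=17 Briarlake=20 Cedarfen=17 Dunmere=21 Greywater=5 Hollowpine=3 Ironridge=22 → close Dunmere (overflow 14)
  21÷6 = 3 each, +1 to first 3
Round 2: Ashgrove=21 Briarlake=24 Cedarfen=21 Greywater=8 Hollowpine=6 Ironridge=25 → close Ashgrove (overflow 14)
  21÷5 = 4 each, +1 to first 1
Round 3: Briarlake=29 Cedarfen=25 Greywater=12 Hollowpine=10 Ironridge=29 → close Briarlake (overflow 14)
  29÷4 = 7 each, +1 to first 1
Round 4: Cedarfen=33 Greywater=19 Hollowpine=17 Ironridge=36 → close Ironridge (overflow 21)
  36÷3 = 12 each, +1 to first 0
Round 5: Cedarfen=45 Greywater=31 Hollowpine=29 → close Cedarfen (overflow 31)
  45÷2 = 22 each, +1 to first 1
Round 6: Greywater=54 Hollowpine=51 → close Greywater (overflow 39)
  54÷1 = 54 each, +1 to first 0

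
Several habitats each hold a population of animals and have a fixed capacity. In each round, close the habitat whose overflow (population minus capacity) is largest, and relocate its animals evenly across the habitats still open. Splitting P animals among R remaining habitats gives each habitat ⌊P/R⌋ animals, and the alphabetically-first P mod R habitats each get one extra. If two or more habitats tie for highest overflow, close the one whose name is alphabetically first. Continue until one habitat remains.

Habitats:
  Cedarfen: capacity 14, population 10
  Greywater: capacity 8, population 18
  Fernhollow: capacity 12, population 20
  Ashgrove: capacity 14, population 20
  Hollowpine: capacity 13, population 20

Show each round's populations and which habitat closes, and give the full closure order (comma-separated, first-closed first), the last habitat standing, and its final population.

Closure order: Greywater, Fernhollow, Ashgrove, Hollowpine
Last habitat: Cedarfen with 88 animals

Round 1: Ashgrove=20 Cedarfen=10 Fernhollow=20 Greywater=18 Hollowpine=20 → close Greywater (overflow 10)
  18÷4 = 4 each, +1 to first 2
Round 2: Ashgrove=25 Cedarfen=15 Fernhollow=24 Hollowpine=24 → close Fernhollow (overflow 12)
  24÷3 = 8 each, +1 to first 0
Round 3: Ashgrove=33 Cedarfen=23 Hollowpine=32 → close Ashgrove (overflow 19)
  33÷2 = 16 each, +1 to first 1
Round 4: Cedarfen=40 Hollowpine=48 → close Hollowpine (overflow 35)
  48÷1 = 48 each, +1 to first 0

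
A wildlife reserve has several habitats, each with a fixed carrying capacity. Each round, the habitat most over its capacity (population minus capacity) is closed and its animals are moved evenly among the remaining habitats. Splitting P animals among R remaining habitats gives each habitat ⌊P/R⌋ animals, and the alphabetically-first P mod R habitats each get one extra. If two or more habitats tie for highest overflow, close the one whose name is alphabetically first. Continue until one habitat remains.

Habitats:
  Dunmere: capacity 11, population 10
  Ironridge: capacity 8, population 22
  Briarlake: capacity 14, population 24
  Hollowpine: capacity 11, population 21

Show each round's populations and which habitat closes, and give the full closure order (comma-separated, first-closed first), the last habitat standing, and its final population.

Round 1: Briarlake=24 Dunmere=10 Hollowpine=21 Ironridge=22 → close Ironridge (overflow 14)
  22÷3 = 7 each, +1 to first 1
Round 2: Briarlake=32 Dunmere=17 Hollowpine=28 → close Briarlake (overflow 18)
  32÷2 = 16 each, +1 to first 0
Round 3: Dunmere=33 Hollowpine=44 → close Hollowpine (overflow 33)
  44÷1 = 44 each, +1 to first 0

Closure order: Ironridge, Briarlake, Hollowpine
Last habitat: Dunmere with 77 animals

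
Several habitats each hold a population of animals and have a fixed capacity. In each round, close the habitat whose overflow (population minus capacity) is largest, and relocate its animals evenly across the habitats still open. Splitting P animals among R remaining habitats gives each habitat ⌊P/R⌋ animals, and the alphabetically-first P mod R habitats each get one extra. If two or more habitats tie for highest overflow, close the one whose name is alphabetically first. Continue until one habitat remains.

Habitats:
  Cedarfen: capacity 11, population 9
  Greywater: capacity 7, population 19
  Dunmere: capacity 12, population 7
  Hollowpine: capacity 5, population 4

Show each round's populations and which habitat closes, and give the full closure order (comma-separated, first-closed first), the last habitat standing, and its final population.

Closure order: Greywater, Cedarfen, Hollowpine
Last habitat: Dunmere with 39 animals

Round 1: Cedarfen=9 Dunmere=7 Greywater=19 Hollowpine=4 → close Greywater (overflow 12)
  19÷3 = 6 each, +1 to first 1
Round 2: Cedarfen=16 Dunmere=13 Hollowpine=10 → close Cedarfen (overflow 5)
  16÷2 = 8 each, +1 to first 0
Round 3: Dunmere=21 Hollowpine=18 → close Hollowpine (overflow 13)
  18÷1 = 18 each, +1 to first 0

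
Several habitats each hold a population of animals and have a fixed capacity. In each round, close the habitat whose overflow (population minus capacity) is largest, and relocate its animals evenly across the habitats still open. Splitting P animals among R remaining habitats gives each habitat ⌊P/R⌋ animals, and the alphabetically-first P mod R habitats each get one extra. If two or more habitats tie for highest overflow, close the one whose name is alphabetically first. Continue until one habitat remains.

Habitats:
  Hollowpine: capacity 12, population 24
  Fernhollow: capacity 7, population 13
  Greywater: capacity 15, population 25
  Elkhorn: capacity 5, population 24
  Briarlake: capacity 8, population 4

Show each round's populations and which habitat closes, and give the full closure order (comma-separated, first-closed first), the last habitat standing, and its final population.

Round 1: Briarlake=4 Elkhorn=24 Fernhollow=13 Greywater=25 Hollowpine=24 → close Elkhorn (overflow 19)
  24÷4 = 6 each, +1 to first 0
Round 2: Briarlake=10 Fernhollow=19 Greywater=31 Hollowpine=30 → close Hollowpine (overflow 18)
  30÷3 = 10 each, +1 to first 0
Round 3: Briarlake=20 Fernhollow=29 Greywater=41 → close Greywater (overflow 26)
  41÷2 = 20 each, +1 to first 1
Round 4: Briarlake=41 Fernhollow=49 → close Fernhollow (overflow 42)
  49÷1 = 49 each, +1 to first 0

Closure order: Elkhorn, Hollowpine, Greywater, Fernhollow
Last habitat: Briarlake with 90 animals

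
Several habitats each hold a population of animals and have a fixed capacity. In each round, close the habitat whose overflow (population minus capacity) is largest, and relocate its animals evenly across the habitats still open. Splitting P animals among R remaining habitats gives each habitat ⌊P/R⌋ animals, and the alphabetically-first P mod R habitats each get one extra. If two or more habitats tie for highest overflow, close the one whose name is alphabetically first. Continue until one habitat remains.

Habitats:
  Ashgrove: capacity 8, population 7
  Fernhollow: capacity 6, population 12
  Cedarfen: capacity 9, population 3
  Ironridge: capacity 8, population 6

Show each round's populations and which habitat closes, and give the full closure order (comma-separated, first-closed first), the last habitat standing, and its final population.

Closure order: Fernhollow, Ashgrove, Ironridge
Last habitat: Cedarfen with 28 animals

Round 1: Ashgrove=7 Cedarfen=3 Fernhollow=12 Ironridge=6 → close Fernhollow (overflow 6)
  12÷3 = 4 each, +1 to first 0
Round 2: Ashgrove=11 Cedarfen=7 Ironridge=10 → close Ashgrove (overflow 3)
  11÷2 = 5 each, +1 to first 1
Round 3: Cedarfen=13 Ironridge=15 → close Ironridge (overflow 7)
  15÷1 = 15 each, +1 to first 0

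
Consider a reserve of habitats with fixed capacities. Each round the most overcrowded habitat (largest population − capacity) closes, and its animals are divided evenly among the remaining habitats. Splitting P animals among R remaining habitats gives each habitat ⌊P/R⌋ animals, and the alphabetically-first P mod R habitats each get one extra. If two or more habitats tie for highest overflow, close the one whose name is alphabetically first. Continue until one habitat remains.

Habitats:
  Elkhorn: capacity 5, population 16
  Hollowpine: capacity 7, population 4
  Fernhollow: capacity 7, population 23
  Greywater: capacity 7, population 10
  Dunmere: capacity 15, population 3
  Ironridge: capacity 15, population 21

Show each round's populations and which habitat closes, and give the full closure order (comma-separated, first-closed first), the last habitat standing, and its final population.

Closure order: Fernhollow, Elkhorn, Ironridge, Greywater, Hollowpine
Last habitat: Dunmere with 77 animals

Round 1: Dunmere=3 Elkhorn=16 Fernhollow=23 Greywater=10 Hollowpine=4 Ironridge=21 → close Fernhollow (overflow 16)
  23÷5 = 4 each, +1 to first 3
Round 2: Dunmere=8 Elkhorn=21 Greywater=15 Hollowpine=8 Ironridge=25 → close Elkhorn (overflow 16)
  21÷4 = 5 each, +1 to first 1
Round 3: Dunmere=14 Greywater=20 Hollowpine=13 Ironridge=30 → close Ironridge (overflow 15)
  30÷3 = 10 each, +1 to first 0
Round 4: Dunmere=24 Greywater=30 Hollowpine=23 → close Greywater (overflow 23)
  30÷2 = 15 each, +1 to first 0
Round 5: Dunmere=39 Hollowpine=38 → close Hollowpine (overflow 31)
  38÷1 = 38 each, +1 to first 0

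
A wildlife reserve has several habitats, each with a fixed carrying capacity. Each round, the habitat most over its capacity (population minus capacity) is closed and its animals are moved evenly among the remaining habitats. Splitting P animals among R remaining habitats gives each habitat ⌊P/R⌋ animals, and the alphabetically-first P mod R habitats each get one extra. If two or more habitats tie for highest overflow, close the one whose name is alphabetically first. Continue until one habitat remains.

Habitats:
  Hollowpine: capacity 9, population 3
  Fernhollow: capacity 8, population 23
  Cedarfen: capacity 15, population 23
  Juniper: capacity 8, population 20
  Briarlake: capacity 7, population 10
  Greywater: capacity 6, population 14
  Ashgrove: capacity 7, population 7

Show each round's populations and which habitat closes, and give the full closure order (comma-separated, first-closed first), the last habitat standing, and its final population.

Closure order: Fernhollow, Juniper, Cedarfen, Greywater, Briarlake, Ashgrove
Last habitat: Hollowpine with 100 animals

Round 1: Ashgrove=7 Briarlake=10 Cedarfen=23 Fernhollow=23 Greywater=14 Hollowpine=3 Juniper=20 → close Fernhollow (overflow 15)
  23÷6 = 3 each, +1 to first 5
Round 2: Ashgrove=11 Briarlake=14 Cedarfen=27 Greywater=18 Hollowpine=7 Juniper=23 → close Juniper (overflow 15)
  23÷5 = 4 each, +1 to first 3
Round 3: Ashgrove=16 Briarlake=19 Cedarfen=32 Greywater=22 Hollowpine=11 → close Cedarfen (overflow 17)
  32÷4 = 8 each, +1 to first 0
Round 4: Ashgrove=24 Briarlake=27 Greywater=30 Hollowpine=19 → close Greywater (overflow 24)
  30÷3 = 10 each, +1 to first 0
Round 5: Ashgrove=34 Briarlake=37 Hollowpine=29 → close Briarlake (overflow 30)
  37÷2 = 18 each, +1 to first 1
Round 6: Ashgrove=53 Hollowpine=47 → close Ashgrove (overflow 46)
  53÷1 = 53 each, +1 to first 0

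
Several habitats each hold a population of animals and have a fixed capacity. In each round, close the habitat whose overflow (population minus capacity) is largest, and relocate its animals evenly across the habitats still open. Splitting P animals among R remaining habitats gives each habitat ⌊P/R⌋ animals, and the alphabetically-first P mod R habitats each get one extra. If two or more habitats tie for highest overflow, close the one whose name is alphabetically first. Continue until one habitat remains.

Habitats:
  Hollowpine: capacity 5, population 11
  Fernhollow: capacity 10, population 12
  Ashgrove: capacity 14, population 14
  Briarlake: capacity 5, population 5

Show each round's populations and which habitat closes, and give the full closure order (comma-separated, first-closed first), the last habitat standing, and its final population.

Round 1: Ashgrove=14 Briarlake=5 Fernhollow=12 Hollowpine=11 → close Hollowpine (overflow 6)
  11÷3 = 3 each, +1 to first 2
Round 2: Ashgrove=18 Briarlake=9 Fernhollow=15 → close Fernhollow (overflow 5)
  15÷2 = 7 each, +1 to first 1
Round 3: Ashgrove=26 Briarlake=16 → close Ashgrove (overflow 12)
  26÷1 = 26 each, +1 to first 0

Closure order: Hollowpine, Fernhollow, Ashgrove
Last habitat: Briarlake with 42 animals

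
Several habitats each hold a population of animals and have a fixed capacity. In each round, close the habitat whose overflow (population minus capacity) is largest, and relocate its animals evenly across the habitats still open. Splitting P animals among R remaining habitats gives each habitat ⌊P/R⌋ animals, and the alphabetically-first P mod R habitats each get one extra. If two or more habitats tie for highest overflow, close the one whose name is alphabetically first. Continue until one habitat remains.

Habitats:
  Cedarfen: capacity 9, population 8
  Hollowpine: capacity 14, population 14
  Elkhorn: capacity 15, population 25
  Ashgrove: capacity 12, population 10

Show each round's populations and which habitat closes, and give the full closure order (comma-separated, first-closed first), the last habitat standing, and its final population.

Round 1: Ashgrove=10 Cedarfen=8 Elkhorn=25 Hollowpine=14 → close Elkhorn (overflow 10)
  25÷3 = 8 each, +1 to first 1
Round 2: Ashgrove=19 Cedarfen=16 Hollowpine=22 → close Hollowpine (overflow 8)
  22÷2 = 11 each, +1 to first 0
Round 3: Ashgrove=30 Cedarfen=27 → close Ashgrove (overflow 18)
  30÷1 = 30 each, +1 to first 0

Closure order: Elkhorn, Hollowpine, Ashgrove
Last habitat: Cedarfen with 57 animals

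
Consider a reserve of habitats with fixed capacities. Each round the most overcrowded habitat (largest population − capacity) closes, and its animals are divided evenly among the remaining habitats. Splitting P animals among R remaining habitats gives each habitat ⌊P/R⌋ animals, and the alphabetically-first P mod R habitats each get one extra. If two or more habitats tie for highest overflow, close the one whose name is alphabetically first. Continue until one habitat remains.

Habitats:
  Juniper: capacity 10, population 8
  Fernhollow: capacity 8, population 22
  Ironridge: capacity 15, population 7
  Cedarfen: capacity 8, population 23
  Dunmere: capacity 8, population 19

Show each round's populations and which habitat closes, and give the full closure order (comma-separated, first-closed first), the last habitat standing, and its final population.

Round 1: Cedarfen=23 Dunmere=19 Fernhollow=22 Ironridge=7 Juniper=8 → close Cedarfen (overflow 15)
  23÷4 = 5 each, +1 to first 3
Round 2: Dunmere=25 Fernhollow=28 Ironridge=13 Juniper=13 → close Fernhollow (overflow 20)
  28÷3 = 9 each, +1 to first 1
Round 3: Dunmere=35 Ironridge=22 Juniper=22 → close Dunmere (overflow 27)
  35÷2 = 17 each, +1 to first 1
Round 4: Ironridge=40 Juniper=39 → close Juniper (overflow 29)
  39÷1 = 39 each, +1 to first 0

Closure order: Cedarfen, Fernhollow, Dunmere, Juniper
Last habitat: Ironridge with 79 animals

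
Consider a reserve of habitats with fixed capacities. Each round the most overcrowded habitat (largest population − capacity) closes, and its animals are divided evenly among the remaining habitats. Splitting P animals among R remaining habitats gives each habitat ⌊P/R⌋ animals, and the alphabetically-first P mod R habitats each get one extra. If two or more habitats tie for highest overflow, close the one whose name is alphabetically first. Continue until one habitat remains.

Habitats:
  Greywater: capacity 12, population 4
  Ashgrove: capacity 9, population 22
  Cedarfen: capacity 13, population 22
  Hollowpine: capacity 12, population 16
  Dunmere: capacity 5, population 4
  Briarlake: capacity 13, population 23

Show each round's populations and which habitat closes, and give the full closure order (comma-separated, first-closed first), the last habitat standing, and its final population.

Closure order: Ashgrove, Briarlake, Cedarfen, Hollowpine, Dunmere
Last habitat: Greywater with 91 animals

Round 1: Ashgrove=22 Briarlake=23 Cedarfen=22 Dunmere=4 Greywater=4 Hollowpine=16 → close Ashgrove (overflow 13)
  22÷5 = 4 each, +1 to first 2
Round 2: Briarlake=28 Cedarfen=27 Dunmere=8 Greywater=8 Hollowpine=20 → close Briarlake (overflow 15)
  28÷4 = 7 each, +1 to first 0
Round 3: Cedarfen=34 Dunmere=15 Greywater=15 Hollowpine=27 → close Cedarfen (overflow 21)
  34÷3 = 11 each, +1 to first 1
Round 4: Dunmere=27 Greywater=26 Hollowpine=38 → close Hollowpine (overflow 26)
  38÷2 = 19 each, +1 to first 0
Round 5: Dunmere=46 Greywater=45 → close Dunmere (overflow 41)
  46÷1 = 46 each, +1 to first 0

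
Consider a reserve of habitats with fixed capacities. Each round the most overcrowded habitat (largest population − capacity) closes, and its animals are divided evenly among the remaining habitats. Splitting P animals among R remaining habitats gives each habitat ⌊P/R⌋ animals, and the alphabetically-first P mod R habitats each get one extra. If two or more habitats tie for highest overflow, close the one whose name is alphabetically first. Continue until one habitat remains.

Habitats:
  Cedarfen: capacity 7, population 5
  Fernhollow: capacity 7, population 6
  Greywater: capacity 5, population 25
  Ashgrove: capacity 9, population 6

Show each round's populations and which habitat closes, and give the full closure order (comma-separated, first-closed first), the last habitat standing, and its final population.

Closure order: Greywater, Fernhollow, Ashgrove
Last habitat: Cedarfen with 42 animals

Round 1: Ashgrove=6 Cedarfen=5 Fernhollow=6 Greywater=25 → close Greywater (overflow 20)
  25÷3 = 8 each, +1 to first 1
Round 2: Ashgrove=15 Cedarfen=13 Fernhollow=14 → close Fernhollow (overflow 7)
  14÷2 = 7 each, +1 to first 0
Round 3: Ashgrove=22 Cedarfen=20 → close Ashgrove (overflow 13)
  22÷1 = 22 each, +1 to first 0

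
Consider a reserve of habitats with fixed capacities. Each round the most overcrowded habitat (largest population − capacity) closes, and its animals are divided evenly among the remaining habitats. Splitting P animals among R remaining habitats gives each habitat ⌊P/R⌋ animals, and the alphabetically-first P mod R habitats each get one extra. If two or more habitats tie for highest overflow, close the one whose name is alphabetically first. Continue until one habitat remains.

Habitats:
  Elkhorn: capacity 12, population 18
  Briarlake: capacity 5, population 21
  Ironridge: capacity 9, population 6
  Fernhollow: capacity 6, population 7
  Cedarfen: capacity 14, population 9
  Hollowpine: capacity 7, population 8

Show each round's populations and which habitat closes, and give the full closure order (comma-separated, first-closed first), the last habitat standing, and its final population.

Round 1: Briarlake=21 Cedarfen=9 Elkhorn=18 Fernhollow=7 Hollowpine=8 Ironridge=6 → close Briarlake (overflow 16)
  21÷5 = 4 each, +1 to first 1
Round 2: Cedarfen=14 Elkhorn=22 Fernhollow=11 Hollowpine=12 Ironridge=10 → close Elkhorn (overflow 10)
  22÷4 = 5 each, +1 to first 2
Round 3: Cedarfen=20 Fernhollow=17 Hollowpine=17 Ironridge=15 → close Fernhollow (overflow 11)
  17÷3 = 5 each, +1 to first 2
Round 4: Cedarfen=26 Hollowpine=23 Ironridge=20 → close Hollowpine (overflow 16)
  23÷2 = 11 each, +1 to first 1
Round 5: Cedarfen=38 Ironridge=31 → close Cedarfen (overflow 24)
  38÷1 = 38 each, +1 to first 0

Closure order: Briarlake, Elkhorn, Fernhollow, Hollowpine, Cedarfen
Last habitat: Ironridge with 69 animals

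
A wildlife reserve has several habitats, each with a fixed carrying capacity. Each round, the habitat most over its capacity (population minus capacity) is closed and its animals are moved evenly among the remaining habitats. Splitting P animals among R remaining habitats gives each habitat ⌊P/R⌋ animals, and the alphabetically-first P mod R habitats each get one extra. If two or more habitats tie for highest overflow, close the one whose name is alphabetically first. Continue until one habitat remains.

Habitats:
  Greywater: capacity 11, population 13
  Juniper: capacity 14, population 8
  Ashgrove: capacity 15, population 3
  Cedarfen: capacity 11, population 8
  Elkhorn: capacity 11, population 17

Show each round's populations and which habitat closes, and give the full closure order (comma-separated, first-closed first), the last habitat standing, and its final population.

Round 1: Ashgrove=3 Cedarfen=8 Elkhorn=17 Greywater=13 Juniper=8 → close Elkhorn (overflow 6)
  17÷4 = 4 each, +1 to first 1
Round 2: Ashgrove=8 Cedarfen=12 Greywater=17 Juniper=12 → close Greywater (overflow 6)
  17÷3 = 5 each, +1 to first 2
Round 3: Ashgrove=14 Cedarfen=18 Juniper=17 → close Cedarfen (overflow 7)
  18÷2 = 9 each, +1 to first 0
Round 4: Ashgrove=23 Juniper=26 → close Juniper (overflow 12)
  26÷1 = 26 each, +1 to first 0

Closure order: Elkhorn, Greywater, Cedarfen, Juniper
Last habitat: Ashgrove with 49 animals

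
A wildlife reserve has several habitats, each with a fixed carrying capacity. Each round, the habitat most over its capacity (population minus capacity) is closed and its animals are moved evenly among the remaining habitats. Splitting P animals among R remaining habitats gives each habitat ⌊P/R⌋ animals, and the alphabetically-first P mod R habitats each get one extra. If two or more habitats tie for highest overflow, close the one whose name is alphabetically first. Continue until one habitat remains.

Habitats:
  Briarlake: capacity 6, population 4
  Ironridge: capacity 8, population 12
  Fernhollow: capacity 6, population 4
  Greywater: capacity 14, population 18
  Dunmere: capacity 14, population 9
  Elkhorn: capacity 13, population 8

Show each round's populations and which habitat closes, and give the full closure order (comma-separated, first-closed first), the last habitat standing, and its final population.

Round 1: Briarlake=4 Dunmere=9 Elkhorn=8 Fernhollow=4 Greywater=18 Ironridge=12 → close Greywater (overflow 4)
  18÷5 = 3 each, +1 to first 3
Round 2: Briarlake=8 Dunmere=13 Elkhorn=12 Fernhollow=7 Ironridge=15 → close Ironridge (overflow 7)
  15÷4 = 3 each, +1 to first 3
Round 3: Briarlake=12 Dunmere=17 Elkhorn=16 Fernhollow=10 → close Briarlake (overflow 6)
  12÷3 = 4 each, +1 to first 0
Round 4: Dunmere=21 Elkhorn=20 Fernhollow=14 → close Fernhollow (overflow 8)
  14÷2 = 7 each, +1 to first 0
Round 5: Dunmere=28 Elkhorn=27 → close Dunmere (overflow 14)
  28÷1 = 28 each, +1 to first 0

Closure order: Greywater, Ironridge, Briarlake, Fernhollow, Dunmere
Last habitat: Elkhorn with 55 animals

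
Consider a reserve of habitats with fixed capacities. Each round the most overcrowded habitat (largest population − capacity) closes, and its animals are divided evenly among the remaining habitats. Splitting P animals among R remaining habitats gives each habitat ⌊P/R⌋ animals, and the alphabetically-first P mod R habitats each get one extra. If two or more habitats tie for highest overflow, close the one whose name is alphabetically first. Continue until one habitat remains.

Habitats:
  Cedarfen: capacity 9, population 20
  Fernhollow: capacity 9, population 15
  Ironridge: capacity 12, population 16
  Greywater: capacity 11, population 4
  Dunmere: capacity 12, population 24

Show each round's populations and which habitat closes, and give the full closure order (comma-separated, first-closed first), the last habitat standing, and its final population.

Round 1: Cedarfen=20 Dunmere=24 Fernhollow=15 Greywater=4 Ironridge=16 → close Dunmere (overflow 12)
  24÷4 = 6 each, +1 to first 0
Round 2: Cedarfen=26 Fernhollow=21 Greywater=10 Ironridge=22 → close Cedarfen (overflow 17)
  26÷3 = 8 each, +1 to first 2
Round 3: Fernhollow=30 Greywater=19 Ironridge=30 → close Fernhollow (overflow 21)
  30÷2 = 15 each, +1 to first 0
Round 4: Greywater=34 Ironridge=45 → close Ironridge (overflow 33)
  45÷1 = 45 each, +1 to first 0

Closure order: Dunmere, Cedarfen, Fernhollow, Ironridge
Last habitat: Greywater with 79 animals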